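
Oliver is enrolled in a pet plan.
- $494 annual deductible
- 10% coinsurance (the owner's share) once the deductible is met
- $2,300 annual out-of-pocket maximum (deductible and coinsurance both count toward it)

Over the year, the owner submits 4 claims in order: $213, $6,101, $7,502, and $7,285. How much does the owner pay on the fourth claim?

$473.80

Claim 1 ($213): entire amount goes to the deductible. Owner pays $213; OOP now $213.
Claim 2 ($6,101): $281 to deductible, leaving $5,820; coinsurance $5,820 × 10% = $582. Owner pays $863; OOP now $1,076.
Claim 3 ($7,502): deductible met; 10% of $7,502 = $750.20. Cost to owner: $750.20. OOP to date $1,826.20.
Claim 4 ($7,285): 10% coinsurance on $7,285 = $728.50. OOP would hit $2,554.70 > $2,300, so the cap limits the owner to $2,300 − $1,826.20 = $473.80.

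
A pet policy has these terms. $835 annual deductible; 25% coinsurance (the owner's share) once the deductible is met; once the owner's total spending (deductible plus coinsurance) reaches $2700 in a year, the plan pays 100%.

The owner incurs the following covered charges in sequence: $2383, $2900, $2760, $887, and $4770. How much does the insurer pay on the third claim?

#1 ($2383): $835 finishes the deductible; $1548 goes to coinsurance; 25% of $1548 = $387. Owner owes $1222 (running OOP $1222). Insurer: $2383 − $1222 = $1161.
#2 ($2900): deductible met; 25% of $2900 = $725. Cost to owner: $725. OOP to date $1947. Insurer: $2900 − $725 = $2175.
#3 ($2760): deductible already satisfied, so owner's share is 25% × $2760 = $690. Cost to owner: $690. OOP to date $2637. Plan pays $2760 − $690 = $2070.

$2070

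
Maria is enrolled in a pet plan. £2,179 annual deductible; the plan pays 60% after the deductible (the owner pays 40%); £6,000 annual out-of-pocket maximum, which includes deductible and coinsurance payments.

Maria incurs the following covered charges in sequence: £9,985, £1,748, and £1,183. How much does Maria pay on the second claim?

Bill 1, £9,985: £2,179 to deductible, leaving £7,806; owner's 40% is £3,122.40. Owner pays £5,301.40; OOP now £5,301.40.
Bill 2, £1,748: 40% coinsurance on £1,748 = £699.20. OOP would hit £6,000.60 > £6,000, so the cap limits the owner to £6,000 − £5,301.40 = £698.60.

£698.60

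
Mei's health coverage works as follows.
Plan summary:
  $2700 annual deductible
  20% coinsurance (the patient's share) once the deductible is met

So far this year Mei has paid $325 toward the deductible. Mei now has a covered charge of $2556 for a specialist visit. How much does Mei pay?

Deductible still to meet: $2700 − $325 = $2375.
That leaves $2556 − $2375 = $181 for coinsurance.
Coinsurance: $181 × 20% = $36.20.
That puts the patient's cost at $2375 + $36.20 = $2411.20.

$2411.20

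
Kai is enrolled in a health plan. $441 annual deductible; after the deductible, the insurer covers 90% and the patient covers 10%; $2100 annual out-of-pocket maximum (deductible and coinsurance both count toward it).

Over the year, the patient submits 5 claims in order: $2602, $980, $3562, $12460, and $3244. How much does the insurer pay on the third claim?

#1 ($2602): $441 finishes the deductible; $2161 goes to coinsurance; patient's 10% is $216.10. Cost to patient: $657.10. OOP to date $657.10. Plan pays $2602 − $657.10 = $1944.90.
#2 ($980): 10% coinsurance on $980 = $98. Patient owes $98 (running OOP $755.10). Plan pays $980 − $98 = $882.
#3 ($3562): deductible met; 10% of $3562 = $356.20. Patient pays $356.20; OOP now $1111.30. Insurer: $3562 − $356.20 = $3205.80.

$3205.80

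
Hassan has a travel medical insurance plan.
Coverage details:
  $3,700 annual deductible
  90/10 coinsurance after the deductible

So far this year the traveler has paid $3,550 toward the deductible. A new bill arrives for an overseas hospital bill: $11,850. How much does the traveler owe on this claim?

$1,320

Deductible still to meet: $3,700 − $3,550 = $150.
After the $150 deductible portion, $11,850 − $150 = $11,700 is subject to coinsurance.
Coinsurance: $11,700 × 10% = $1,170.
Traveler responsibility: $150 + $1,170 = $1,320.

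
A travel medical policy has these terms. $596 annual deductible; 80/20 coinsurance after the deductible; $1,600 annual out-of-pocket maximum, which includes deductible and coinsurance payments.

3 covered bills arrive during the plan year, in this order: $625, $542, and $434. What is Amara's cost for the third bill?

$86.80

Bill 1, $625: deductible takes $596, $29 remains; 20% of $29 = $5.80. Cost to traveler: $601.80. OOP to date $601.80.
Bill 2, $542: deductible met; 20% of $542 = $108.40. Traveler pays $108.40; OOP now $710.20.
Bill 3, $434: deductible already satisfied, so traveler's share is 20% × $434 = $86.80. Traveler pays $86.80; OOP now $797.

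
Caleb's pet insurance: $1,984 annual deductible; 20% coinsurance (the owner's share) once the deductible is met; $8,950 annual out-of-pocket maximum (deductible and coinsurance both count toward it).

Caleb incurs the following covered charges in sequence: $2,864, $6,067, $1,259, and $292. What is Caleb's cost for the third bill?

Claim 1 ($2,864): $1,984 finishes the deductible; $880 goes to coinsurance; owner's 20% is $176. Cost to owner: $2,160. OOP to date $2,160.
Claim 2 ($6,067): deductible met; 20% of $6,067 = $1,213.40. Owner owes $1,213.40 (running OOP $3,373.40).
Claim 3 ($1,259): deductible already satisfied, so owner's share is 20% × $1,259 = $251.80. Cost to owner: $251.80. OOP to date $3,625.20.

$251.80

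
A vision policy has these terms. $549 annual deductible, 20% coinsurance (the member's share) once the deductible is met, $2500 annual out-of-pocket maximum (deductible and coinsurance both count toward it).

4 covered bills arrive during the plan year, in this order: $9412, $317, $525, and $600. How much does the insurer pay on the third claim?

#1 ($9412): deductible takes $549, $8863 remains; member's 20% is $1772.60. Member pays $2321.60; OOP now $2321.60. Insurer: $9412 − $2321.60 = $7090.40.
#2 ($317): deductible already satisfied, so member's share is 20% × $317 = $63.40. Member pays $63.40; OOP now $2385. Plan pays $317 − $63.40 = $253.60.
#3 ($525): deductible met; 20% of $525 = $105. Member pays $105; OOP now $2490. Insurer: $525 − $105 = $420.

$420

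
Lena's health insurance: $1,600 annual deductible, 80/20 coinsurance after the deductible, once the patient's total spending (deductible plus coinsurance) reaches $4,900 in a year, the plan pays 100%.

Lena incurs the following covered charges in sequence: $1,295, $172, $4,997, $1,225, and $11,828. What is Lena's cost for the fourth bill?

#1 ($1,295): entire amount goes to the deductible. Patient owes $1,295 (running OOP $1,295).
#2 ($172): all of it applies to the deductible. Patient pays $172; OOP now $1,467.
#3 ($4,997): $133 finishes the deductible; $4,864 goes to coinsurance; coinsurance $4,864 × 20% = $972.80. Patient owes $1,105.80 (running OOP $2,572.80).
#4 ($1,225): deductible already satisfied, so patient's share is 20% × $1,225 = $245. Patient pays $245; OOP now $2,817.80.

$245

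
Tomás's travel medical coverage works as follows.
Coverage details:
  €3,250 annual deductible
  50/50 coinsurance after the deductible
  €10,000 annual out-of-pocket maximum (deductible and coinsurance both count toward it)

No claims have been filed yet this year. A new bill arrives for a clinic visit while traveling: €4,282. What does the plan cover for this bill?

€516

The full €3,250 deductible is still open; €3,250 of this bill applies to it.
The remaining €1,032 (= €4,282 − €3,250) moves to coinsurance.
50% of €1,032 = €516 falls to the traveler.
Traveler responsibility before any cap: €3,250 + €516 = €3,766.
Cumulative spending €0 + €3,766 = €3,766 stays under the €10,000 maximum.
Insurer pays the balance: €4,282 − €3,766 = €516.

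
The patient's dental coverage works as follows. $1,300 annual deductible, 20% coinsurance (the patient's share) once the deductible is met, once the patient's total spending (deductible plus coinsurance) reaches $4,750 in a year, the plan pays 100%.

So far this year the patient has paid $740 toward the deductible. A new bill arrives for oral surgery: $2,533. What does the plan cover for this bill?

$1,578.40

Deductible still to meet: $1,300 − $740 = $560.
After the $560 deductible portion, $2,533 − $560 = $1,973 is subject to coinsurance.
Coinsurance: $1,973 × 20% = $394.60.
So the patient owes $560 + $394.60 = $954.60 before any cap.
Total out-of-pocket so far would be $740 + $954.60 = $1,694.60, below the $4,750 cap — no reduction.
Insurer pays the balance: $2,533 − $954.60 = $1,578.40.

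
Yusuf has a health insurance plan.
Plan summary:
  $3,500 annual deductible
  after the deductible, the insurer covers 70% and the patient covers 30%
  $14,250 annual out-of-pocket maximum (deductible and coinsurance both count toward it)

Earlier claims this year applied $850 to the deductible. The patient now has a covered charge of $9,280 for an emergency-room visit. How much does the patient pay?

Deductible still to meet: $3,500 − $850 = $2,650.
That leaves $9,280 − $2,650 = $6,630 for coinsurance.
Coinsurance: $6,630 × 30% = $1,989.
That puts the patient's cost at $2,650 + $1,989 = $4,639 before any cap.
Total out-of-pocket so far would be $850 + $4,639 = $5,489, below the $14,250 cap — no reduction.

$4,639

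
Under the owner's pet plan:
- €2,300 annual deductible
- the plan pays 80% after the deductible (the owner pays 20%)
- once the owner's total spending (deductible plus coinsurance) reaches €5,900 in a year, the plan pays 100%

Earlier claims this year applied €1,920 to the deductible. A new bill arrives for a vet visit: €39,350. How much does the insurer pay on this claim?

€35,370

Remaining deductible: €2,300 − €1,920 = €380.
That leaves €39,350 − €380 = €38,970 for coinsurance.
Owner's 20% share of €38,970 is €7,794.
So the owner owes €380 + €7,794 = €8,174 before any cap.
That would bring total out-of-pocket to €10,094, past the €5,900 cap. The owner is capped at €5,900 − €1,920 = €3,980 on this claim.
Insurer pays the balance: €39,350 − €3,980 = €35,370.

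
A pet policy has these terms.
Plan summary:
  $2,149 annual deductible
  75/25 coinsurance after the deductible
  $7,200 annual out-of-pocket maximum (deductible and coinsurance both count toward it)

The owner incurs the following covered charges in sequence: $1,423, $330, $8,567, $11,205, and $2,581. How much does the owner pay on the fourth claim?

$2,801.25

Bill 1, $1,423: all of it applies to the deductible. Cost to owner: $1,423. OOP to date $1,423.
Bill 2, $330: all of it applies to the deductible. Owner owes $330 (running OOP $1,753).
Bill 3, $8,567: deductible takes $396, $8,171 remains; 25% of $8,171 = $2,042.75. Cost to owner: $2,438.75. OOP to date $4,191.75.
Bill 4, $11,205: 25% coinsurance on $11,205 = $2,801.25. Cost to owner: $2,801.25. OOP to date $6,993.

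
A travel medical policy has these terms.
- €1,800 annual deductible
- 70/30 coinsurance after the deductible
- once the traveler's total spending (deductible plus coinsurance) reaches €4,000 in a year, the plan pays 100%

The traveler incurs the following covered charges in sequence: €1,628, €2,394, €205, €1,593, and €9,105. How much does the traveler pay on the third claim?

#1 (€1,628): entire amount goes to the deductible. Traveler pays €1,628; OOP now €1,628.
#2 (€2,394): €172 finishes the deductible; €2,222 goes to coinsurance; coinsurance €2,222 × 30% = €666.60. Traveler owes €838.60 (running OOP €2,466.60).
#3 (€205): 30% coinsurance on €205 = €61.50. Cost to traveler: €61.50. OOP to date €2,528.10.

€61.50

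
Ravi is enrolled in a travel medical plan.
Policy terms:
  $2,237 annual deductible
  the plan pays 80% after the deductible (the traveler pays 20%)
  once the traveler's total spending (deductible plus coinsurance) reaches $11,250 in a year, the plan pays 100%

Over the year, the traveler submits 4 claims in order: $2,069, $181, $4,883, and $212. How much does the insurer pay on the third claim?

Claim 1 ($2,069): fully absorbed by the deductible. Traveler owes $2,069 (running OOP $2,069). Insurer: $2,069 − $2,069 = $0.
Claim 2 ($181): $168 to deductible, leaving $13; traveler's 20% is $2.60. Traveler pays $170.60; OOP now $2,239.60. Insurer: $181 − $170.60 = $10.40.
Claim 3 ($4,883): 20% coinsurance on $4,883 = $976.60. Cost to traveler: $976.60. OOP to date $3,216.20. Insurer: $4,883 − $976.60 = $3,906.40.

$3,906.40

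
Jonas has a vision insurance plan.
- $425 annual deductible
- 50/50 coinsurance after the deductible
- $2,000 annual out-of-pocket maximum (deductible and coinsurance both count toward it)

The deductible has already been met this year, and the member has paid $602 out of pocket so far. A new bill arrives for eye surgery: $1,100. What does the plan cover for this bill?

$550

The deductible is already satisfied, so the full bill goes to coinsurance.
Member's 50% share of $1,100 is $550.
Year-to-date out-of-pocket becomes $602 + $550 = $1,152, still under the $2,000 maximum, so no cap applies.
The plan picks up $1,100 − $550 = $550.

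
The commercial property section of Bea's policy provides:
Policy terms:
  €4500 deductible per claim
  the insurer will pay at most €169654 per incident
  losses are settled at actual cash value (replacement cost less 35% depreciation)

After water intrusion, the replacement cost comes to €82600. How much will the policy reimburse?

Actual cash value after 35% depreciation: €82600 × 65% = €53690.
Less the €4500 deductible: €53690 − €4500 = €49190.
€49190 is within the €169654 limit, so the insurer pays €49190.

€49190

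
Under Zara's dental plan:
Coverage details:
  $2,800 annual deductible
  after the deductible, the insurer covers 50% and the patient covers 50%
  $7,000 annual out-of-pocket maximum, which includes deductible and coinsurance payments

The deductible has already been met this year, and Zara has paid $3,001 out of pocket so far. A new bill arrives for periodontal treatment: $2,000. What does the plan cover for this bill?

With the deductible met, the entire $2,000 is subject to coinsurance.
Patient's 50% share of $2,000 is $1,000.
Total out-of-pocket so far would be $3,001 + $1,000 = $4,001, below the $7,000 cap — no reduction.
The insurer covers the remainder: $2,000 − $1,000 = $1,000.

$1,000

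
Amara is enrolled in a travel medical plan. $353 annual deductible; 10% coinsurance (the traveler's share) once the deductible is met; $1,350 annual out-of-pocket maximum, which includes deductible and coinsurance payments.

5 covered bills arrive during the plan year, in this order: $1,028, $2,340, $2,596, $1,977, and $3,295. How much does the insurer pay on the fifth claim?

$3,056.80

Claim 1 ($1,028): $353 to deductible, leaving $675; coinsurance $675 × 10% = $67.50. Cost to traveler: $420.50. OOP to date $420.50. Insurer: $1,028 − $420.50 = $607.50.
Claim 2 ($2,340): deductible met; 10% of $2,340 = $234. Cost to traveler: $234. OOP to date $654.50. Plan pays $2,340 − $234 = $2,106.
Claim 3 ($2,596): deductible met; 10% of $2,596 = $259.60. Traveler owes $259.60 (running OOP $914.10). Insurer: $2,596 − $259.60 = $2,336.40.
Claim 4 ($1,977): deductible met; 10% of $1,977 = $197.70. Traveler pays $197.70; OOP now $1,111.80. Insurer: $1,977 − $197.70 = $1,779.30.
Claim 5 ($3,295): 10% coinsurance on $3,295 = $329.50. That would push OOP to $1,441.30, over the $1,350 cap, so traveler pays $1,350 − $1,111.80 = $238.20. Plan pays $3,295 − $238.20 = $3,056.80.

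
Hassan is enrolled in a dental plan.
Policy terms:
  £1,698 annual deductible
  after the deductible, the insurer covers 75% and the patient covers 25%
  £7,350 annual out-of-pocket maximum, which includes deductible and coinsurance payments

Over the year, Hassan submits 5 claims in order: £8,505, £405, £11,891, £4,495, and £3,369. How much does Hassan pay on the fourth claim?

#1 (£8,505): £1,698 finishes the deductible; £6,807 goes to coinsurance; coinsurance £6,807 × 25% = £1,701.75. Patient pays £3,399.75; OOP now £3,399.75.
#2 (£405): 25% coinsurance on £405 = £101.25. Patient pays £101.25; OOP now £3,501.
#3 (£11,891): deductible already satisfied, so patient's share is 25% × £11,891 = £2,972.75. Patient owes £2,972.75 (running OOP £6,473.75).
#4 (£4,495): 25% coinsurance on £4,495 = £1,123.75. OOP would hit £7,597.50 > £7,350, so the cap limits the patient to £7,350 − £6,473.75 = £876.25.

£876.25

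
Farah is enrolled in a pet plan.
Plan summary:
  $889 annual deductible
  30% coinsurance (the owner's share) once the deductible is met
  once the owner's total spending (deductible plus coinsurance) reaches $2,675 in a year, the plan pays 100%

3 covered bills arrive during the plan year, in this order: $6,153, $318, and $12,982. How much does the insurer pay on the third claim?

$12,870.60

Bill 1, $6,153: deductible takes $889, $5,264 remains; 30% of $5,264 = $1,579.20. Owner owes $2,468.20 (running OOP $2,468.20). Insurer: $6,153 − $2,468.20 = $3,684.80.
Bill 2, $318: deductible met; 30% of $318 = $95.40. Owner owes $95.40 (running OOP $2,563.60). Insurer: $318 − $95.40 = $222.60.
Bill 3, $12,982: deductible met; 30% of $12,982 = $3,894.60. Adding that to $2,563.60 gives $6,458.20, past the $2,675 cap; owner pays only $2,675 − $2,563.60 = $111.40. Plan pays $12,982 − $111.40 = $12,870.60.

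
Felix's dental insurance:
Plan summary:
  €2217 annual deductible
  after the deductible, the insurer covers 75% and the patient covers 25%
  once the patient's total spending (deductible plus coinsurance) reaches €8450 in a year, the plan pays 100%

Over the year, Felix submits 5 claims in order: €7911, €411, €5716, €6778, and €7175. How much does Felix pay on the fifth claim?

Bill 1, €7911: €2217 finishes the deductible; €5694 goes to coinsurance; coinsurance €5694 × 25% = €1423.50. Cost to patient: €3640.50. OOP to date €3640.50.
Bill 2, €411: deductible met; 25% of €411 = €102.75. Patient owes €102.75 (running OOP €3743.25).
Bill 3, €5716: 25% coinsurance on €5716 = €1429. Patient owes €1429 (running OOP €5172.25).
Bill 4, €6778: 25% coinsurance on €6778 = €1694.50. Patient owes €1694.50 (running OOP €6866.75).
Bill 5, €7175: deductible met; 25% of €7175 = €1793.75. Adding that to €6866.75 gives €8660.50, past the €8450 cap; patient pays only €8450 − €6866.75 = €1583.25.

€1583.25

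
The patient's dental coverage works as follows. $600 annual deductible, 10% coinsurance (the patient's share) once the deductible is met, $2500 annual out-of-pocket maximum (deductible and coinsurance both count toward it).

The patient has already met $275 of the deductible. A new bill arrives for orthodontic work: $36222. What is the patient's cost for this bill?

$2225

Deductible still to meet: $600 − $275 = $325.
The remaining $35897 (= $36222 − $325) moves to coinsurance.
Patient's 10% share of $35897 is $3589.70.
Patient responsibility before any cap: $325 + $3589.70 = $3914.70.
Year-to-date out-of-pocket would reach $275 + $3914.70 = $4189.70, above the $2500 maximum, so the patient pays only $2500 − $275 = $2225.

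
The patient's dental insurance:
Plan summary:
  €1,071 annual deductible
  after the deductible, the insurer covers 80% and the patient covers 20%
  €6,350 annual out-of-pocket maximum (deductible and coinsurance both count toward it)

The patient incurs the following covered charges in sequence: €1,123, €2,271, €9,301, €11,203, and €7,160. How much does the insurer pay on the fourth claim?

Bill 1, €1,123: €1,071 to deductible, leaving €52; coinsurance €52 × 20% = €10.40. Patient owes €1,081.40 (running OOP €1,081.40). Plan pays €1,123 − €1,081.40 = €41.60.
Bill 2, €2,271: deductible met; 20% of €2,271 = €454.20. Patient owes €454.20 (running OOP €1,535.60). Insurer: €2,271 − €454.20 = €1,816.80.
Bill 3, €9,301: deductible already satisfied, so patient's share is 20% × €9,301 = €1,860.20. Cost to patient: €1,860.20. OOP to date €3,395.80. Plan pays €9,301 − €1,860.20 = €7,440.80.
Bill 4, €11,203: deductible already satisfied, so patient's share is 20% × €11,203 = €2,240.60. Patient pays €2,240.60; OOP now €5,636.40. Plan pays €11,203 − €2,240.60 = €8,962.40.

€8,962.40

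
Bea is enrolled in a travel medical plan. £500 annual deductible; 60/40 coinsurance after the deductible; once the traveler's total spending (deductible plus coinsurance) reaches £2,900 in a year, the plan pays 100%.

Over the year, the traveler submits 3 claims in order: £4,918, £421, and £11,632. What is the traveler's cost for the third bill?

Bill 1, £4,918: deductible takes £500, £4,418 remains; coinsurance £4,418 × 40% = £1,767.20. Traveler owes £2,267.20 (running OOP £2,267.20).
Bill 2, £421: deductible already satisfied, so traveler's share is 40% × £421 = £168.40. Cost to traveler: £168.40. OOP to date £2,435.60.
Bill 3, £11,632: deductible already satisfied, so traveler's share is 40% × £11,632 = £4,652.80. That would push OOP to £7,088.40, over the £2,900 cap, so traveler pays £2,900 − £2,435.60 = £464.40.

£464.40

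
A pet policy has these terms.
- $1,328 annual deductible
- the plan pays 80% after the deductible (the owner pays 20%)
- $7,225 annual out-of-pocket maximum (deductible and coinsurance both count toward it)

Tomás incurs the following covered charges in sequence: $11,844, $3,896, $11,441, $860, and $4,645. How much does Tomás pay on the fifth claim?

Claim 1 ($11,844): $1,328 finishes the deductible; $10,516 goes to coinsurance; owner's 20% is $2,103.20. Owner owes $3,431.20 (running OOP $3,431.20).
Claim 2 ($3,896): deductible met; 20% of $3,896 = $779.20. Owner owes $779.20 (running OOP $4,210.40).
Claim 3 ($11,441): 20% coinsurance on $11,441 = $2,288.20. Owner owes $2,288.20 (running OOP $6,498.60).
Claim 4 ($860): deductible met; 20% of $860 = $172. Owner pays $172; OOP now $6,670.60.
Claim 5 ($4,645): deductible already satisfied, so owner's share is 20% × $4,645 = $929. Adding that to $6,670.60 gives $7,599.60, past the $7,225 cap; owner pays only $7,225 − $6,670.60 = $554.40.

$554.40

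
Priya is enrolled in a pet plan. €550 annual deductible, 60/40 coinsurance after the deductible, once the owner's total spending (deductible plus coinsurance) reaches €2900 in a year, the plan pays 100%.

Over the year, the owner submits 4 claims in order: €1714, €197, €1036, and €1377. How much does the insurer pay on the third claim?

€621.60

Claim 1 (€1714): €550 finishes the deductible; €1164 goes to coinsurance; 40% of €1164 = €465.60. Owner owes €1015.60 (running OOP €1015.60). Insurer: €1714 − €1015.60 = €698.40.
Claim 2 (€197): deductible already satisfied, so owner's share is 40% × €197 = €78.80. Owner pays €78.80; OOP now €1094.40. Insurer: €197 − €78.80 = €118.20.
Claim 3 (€1036): deductible met; 40% of €1036 = €414.40. Owner pays €414.40; OOP now €1508.80. Plan pays €1036 − €414.40 = €621.60.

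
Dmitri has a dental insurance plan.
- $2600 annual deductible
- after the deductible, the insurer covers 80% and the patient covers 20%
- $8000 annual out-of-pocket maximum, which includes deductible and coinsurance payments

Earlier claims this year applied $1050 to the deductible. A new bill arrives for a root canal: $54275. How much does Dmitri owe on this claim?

$6950

$1050 of the $2600 deductible is already met, leaving $1550.
After the $1550 deductible portion, $54275 − $1550 = $52725 is subject to coinsurance.
Coinsurance: $52725 × 20% = $10545.
Patient responsibility before any cap: $1550 + $10545 = $12095.
That would bring total out-of-pocket to $13145, past the $8000 cap. The patient is capped at $8000 − $1050 = $6950 on this claim.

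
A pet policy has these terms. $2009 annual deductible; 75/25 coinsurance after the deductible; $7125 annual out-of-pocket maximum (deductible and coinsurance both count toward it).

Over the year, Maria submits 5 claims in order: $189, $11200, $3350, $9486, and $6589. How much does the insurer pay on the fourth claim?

$7552.50

#1 ($189): all of it applies to the deductible. Cost to owner: $189. OOP to date $189. Plan pays $189 − $189 = $0.
#2 ($11200): $1820 to deductible, leaving $9380; 25% of $9380 = $2345. Owner owes $4165 (running OOP $4354). Insurer: $11200 − $4165 = $7035.
#3 ($3350): deductible already satisfied, so owner's share is 25% × $3350 = $837.50. Owner pays $837.50; OOP now $5191.50. Insurer: $3350 − $837.50 = $2512.50.
#4 ($9486): 25% coinsurance on $9486 = $2371.50. Adding that to $5191.50 gives $7563, past the $7125 cap; owner pays only $7125 − $5191.50 = $1933.50. Insurer: $9486 − $1933.50 = $7552.50.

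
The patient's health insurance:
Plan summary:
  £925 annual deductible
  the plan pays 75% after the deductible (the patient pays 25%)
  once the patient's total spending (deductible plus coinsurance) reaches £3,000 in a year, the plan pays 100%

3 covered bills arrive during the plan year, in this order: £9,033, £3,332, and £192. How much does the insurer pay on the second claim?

Claim 1 (£9,033): £925 finishes the deductible; £8,108 goes to coinsurance; coinsurance £8,108 × 25% = £2,027. Patient pays £2,952; OOP now £2,952. Plan pays £9,033 − £2,952 = £6,081.
Claim 2 (£3,332): deductible met; 25% of £3,332 = £833. OOP would hit £3,785 > £3,000, so the cap limits the patient to £3,000 − £2,952 = £48. Insurer: £3,332 − £48 = £3,284.

£3,284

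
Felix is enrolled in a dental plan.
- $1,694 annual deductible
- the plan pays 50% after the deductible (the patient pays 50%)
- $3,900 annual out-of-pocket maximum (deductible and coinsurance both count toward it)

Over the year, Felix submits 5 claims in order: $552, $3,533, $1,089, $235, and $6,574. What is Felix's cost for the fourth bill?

$117.50

Claim 1 — $552: entire amount goes to the deductible. Patient owes $552 (running OOP $552).
Claim 2 — $3,533: deductible takes $1,142, $2,391 remains; coinsurance $2,391 × 50% = $1,195.50. Patient pays $2,337.50; OOP now $2,889.50.
Claim 3 — $1,089: deductible met; 50% of $1,089 = $544.50. Cost to patient: $544.50. OOP to date $3,434.
Claim 4 — $235: deductible already satisfied, so patient's share is 50% × $235 = $117.50. Patient owes $117.50 (running OOP $3,551.50).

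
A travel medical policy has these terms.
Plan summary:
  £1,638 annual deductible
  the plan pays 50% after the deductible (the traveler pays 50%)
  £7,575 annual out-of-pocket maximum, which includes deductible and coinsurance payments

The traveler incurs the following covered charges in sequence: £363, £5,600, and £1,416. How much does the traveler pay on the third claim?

£708

Claim 1 (£363): fully absorbed by the deductible. Traveler pays £363; OOP now £363.
Claim 2 (£5,600): £1,275 to deductible, leaving £4,325; 50% of £4,325 = £2,162.50. Cost to traveler: £3,437.50. OOP to date £3,800.50.
Claim 3 (£1,416): 50% coinsurance on £1,416 = £708. Cost to traveler: £708. OOP to date £4,508.50.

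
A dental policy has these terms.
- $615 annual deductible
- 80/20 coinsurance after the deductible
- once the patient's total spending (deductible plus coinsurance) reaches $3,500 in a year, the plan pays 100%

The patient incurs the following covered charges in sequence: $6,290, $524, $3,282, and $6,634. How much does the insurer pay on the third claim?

Bill 1, $6,290: deductible takes $615, $5,675 remains; 20% of $5,675 = $1,135. Patient owes $1,750 (running OOP $1,750). Insurer: $6,290 − $1,750 = $4,540.
Bill 2, $524: deductible already satisfied, so patient's share is 20% × $524 = $104.80. Patient owes $104.80 (running OOP $1,854.80). Insurer: $524 − $104.80 = $419.20.
Bill 3, $3,282: deductible met; 20% of $3,282 = $656.40. Cost to patient: $656.40. OOP to date $2,511.20. Insurer: $3,282 − $656.40 = $2,625.60.

$2,625.60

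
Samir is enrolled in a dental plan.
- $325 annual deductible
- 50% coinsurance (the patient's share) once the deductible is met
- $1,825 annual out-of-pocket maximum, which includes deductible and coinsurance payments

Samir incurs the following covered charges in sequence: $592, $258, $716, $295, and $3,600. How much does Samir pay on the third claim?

$358

Claim 1 — $592: $325 finishes the deductible; $267 goes to coinsurance; 50% of $267 = $133.50. Patient pays $458.50; OOP now $458.50.
Claim 2 — $258: deductible already satisfied, so patient's share is 50% × $258 = $129. Patient pays $129; OOP now $587.50.
Claim 3 — $716: 50% coinsurance on $716 = $358. Patient pays $358; OOP now $945.50.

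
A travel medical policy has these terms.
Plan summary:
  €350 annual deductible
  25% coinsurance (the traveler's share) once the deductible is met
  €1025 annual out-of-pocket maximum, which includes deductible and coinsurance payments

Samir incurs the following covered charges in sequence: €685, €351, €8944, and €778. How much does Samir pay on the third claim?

€503.50

Claim 1 (€685): deductible takes €350, €335 remains; coinsurance €335 × 25% = €83.75. Traveler owes €433.75 (running OOP €433.75).
Claim 2 (€351): 25% coinsurance on €351 = €87.75. Traveler pays €87.75; OOP now €521.50.
Claim 3 (€8944): 25% coinsurance on €8944 = €2236. That would push OOP to €2757.50, over the €1025 cap, so traveler pays €1025 − €521.50 = €503.50.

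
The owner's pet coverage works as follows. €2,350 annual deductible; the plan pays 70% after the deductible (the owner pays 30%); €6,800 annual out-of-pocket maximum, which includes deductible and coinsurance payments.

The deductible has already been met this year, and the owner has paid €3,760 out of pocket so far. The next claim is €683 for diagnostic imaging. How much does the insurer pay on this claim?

€478.10

With the deductible met, the entire €683 is subject to coinsurance.
Coinsurance: €683 × 30% = €204.90.
Total out-of-pocket so far would be €3,760 + €204.90 = €3,964.90, below the €6,800 cap — no reduction.
The plan picks up €683 − €204.90 = €478.10.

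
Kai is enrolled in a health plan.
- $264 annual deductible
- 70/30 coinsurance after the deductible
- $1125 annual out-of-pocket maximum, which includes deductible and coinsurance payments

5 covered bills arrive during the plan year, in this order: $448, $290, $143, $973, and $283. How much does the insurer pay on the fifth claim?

Claim 1 ($448): $264 finishes the deductible; $184 goes to coinsurance; coinsurance $184 × 30% = $55.20. Patient pays $319.20; OOP now $319.20. Insurer: $448 − $319.20 = $128.80.
Claim 2 ($290): 30% coinsurance on $290 = $87. Cost to patient: $87. OOP to date $406.20. Insurer: $290 − $87 = $203.
Claim 3 ($143): deductible already satisfied, so patient's share is 30% × $143 = $42.90. Patient pays $42.90; OOP now $449.10. Plan pays $143 − $42.90 = $100.10.
Claim 4 ($973): 30% coinsurance on $973 = $291.90. Cost to patient: $291.90. OOP to date $741. Plan pays $973 − $291.90 = $681.10.
Claim 5 ($283): deductible met; 30% of $283 = $84.90. Patient pays $84.90; OOP now $825.90. Insurer: $283 − $84.90 = $198.10.

$198.10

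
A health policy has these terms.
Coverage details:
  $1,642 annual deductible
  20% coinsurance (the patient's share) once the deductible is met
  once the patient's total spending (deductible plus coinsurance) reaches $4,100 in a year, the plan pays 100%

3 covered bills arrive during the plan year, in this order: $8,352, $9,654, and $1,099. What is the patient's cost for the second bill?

Bill 1, $8,352: $1,642 to deductible, leaving $6,710; patient's 20% is $1,342. Cost to patient: $2,984. OOP to date $2,984.
Bill 2, $9,654: 20% coinsurance on $9,654 = $1,930.80. That would push OOP to $4,914.80, over the $4,100 cap, so patient pays $4,100 − $2,984 = $1,116.

$1,116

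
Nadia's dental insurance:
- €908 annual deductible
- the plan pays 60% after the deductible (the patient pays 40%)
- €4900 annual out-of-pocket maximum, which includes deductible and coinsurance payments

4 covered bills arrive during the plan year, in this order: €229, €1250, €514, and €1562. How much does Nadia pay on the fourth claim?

€624.80

Bill 1, €229: fully absorbed by the deductible. Cost to patient: €229. OOP to date €229.
Bill 2, €1250: €679 finishes the deductible; €571 goes to coinsurance; coinsurance €571 × 40% = €228.40. Patient owes €907.40 (running OOP €1136.40).
Bill 3, €514: 40% coinsurance on €514 = €205.60. Patient owes €205.60 (running OOP €1342).
Bill 4, €1562: deductible already satisfied, so patient's share is 40% × €1562 = €624.80. Patient owes €624.80 (running OOP €1966.80).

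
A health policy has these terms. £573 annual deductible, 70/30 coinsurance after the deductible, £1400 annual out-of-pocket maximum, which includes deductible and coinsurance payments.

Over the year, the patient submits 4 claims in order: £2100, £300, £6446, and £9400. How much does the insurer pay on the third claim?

£6167.10

Bill 1, £2100: £573 to deductible, leaving £1527; coinsurance £1527 × 30% = £458.10. Patient owes £1031.10 (running OOP £1031.10). Insurer: £2100 − £1031.10 = £1068.90.
Bill 2, £300: deductible already satisfied, so patient's share is 30% × £300 = £90. Patient owes £90 (running OOP £1121.10). Plan pays £300 − £90 = £210.
Bill 3, £6446: 30% coinsurance on £6446 = £1933.80. That would push OOP to £3054.90, over the £1400 cap, so patient pays £1400 − £1121.10 = £278.90. Insurer: £6446 − £278.90 = £6167.10.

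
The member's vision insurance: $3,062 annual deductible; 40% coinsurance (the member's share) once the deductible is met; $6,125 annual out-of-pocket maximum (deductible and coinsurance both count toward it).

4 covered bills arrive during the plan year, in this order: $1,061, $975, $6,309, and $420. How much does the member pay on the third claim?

$3,139.20

Bill 1, $1,061: entire amount goes to the deductible. Cost to member: $1,061. OOP to date $1,061.
Bill 2, $975: fully absorbed by the deductible. Member pays $975; OOP now $2,036.
Bill 3, $6,309: deductible takes $1,026, $5,283 remains; coinsurance $5,283 × 40% = $2,113.20. Member owes $3,139.20 (running OOP $5,175.20).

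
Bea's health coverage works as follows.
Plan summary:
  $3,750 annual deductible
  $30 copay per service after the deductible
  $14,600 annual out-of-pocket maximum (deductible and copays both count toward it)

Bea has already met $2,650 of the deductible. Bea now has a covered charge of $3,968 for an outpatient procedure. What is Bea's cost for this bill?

$1,130

Remaining deductible: $3,750 − $2,650 = $1,100.
The remaining $2,868 (= $3,968 − $1,100) moves to the copay.
Copay on this service: $30.
That puts the patient's cost at $1,100 + $30 = $1,130 before any cap.
Year-to-date out-of-pocket becomes $2,650 + $1,130 = $3,780, still under the $14,600 maximum, so no cap applies.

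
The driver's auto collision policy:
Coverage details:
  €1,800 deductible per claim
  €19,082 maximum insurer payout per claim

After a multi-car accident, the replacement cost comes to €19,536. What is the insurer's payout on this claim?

Less the €1,800 deductible: €19,536 − €1,800 = €17,736.
€17,736 ≤ €19,082, so the limit doesn't bind; insurer pays €17,736.

€17,736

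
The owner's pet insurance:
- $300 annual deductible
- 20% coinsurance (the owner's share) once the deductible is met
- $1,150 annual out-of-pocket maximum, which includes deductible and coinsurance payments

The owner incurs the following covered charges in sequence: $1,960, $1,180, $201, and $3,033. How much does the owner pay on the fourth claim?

$241.80

Bill 1, $1,960: $300 finishes the deductible; $1,660 goes to coinsurance; 20% of $1,660 = $332. Owner owes $632 (running OOP $632).
Bill 2, $1,180: 20% coinsurance on $1,180 = $236. Cost to owner: $236. OOP to date $868.
Bill 3, $201: deductible already satisfied, so owner's share is 20% × $201 = $40.20. Cost to owner: $40.20. OOP to date $908.20.
Bill 4, $3,033: deductible already satisfied, so owner's share is 20% × $3,033 = $606.60. That would push OOP to $1,514.80, over the $1,150 cap, so owner pays $1,150 − $908.20 = $241.80.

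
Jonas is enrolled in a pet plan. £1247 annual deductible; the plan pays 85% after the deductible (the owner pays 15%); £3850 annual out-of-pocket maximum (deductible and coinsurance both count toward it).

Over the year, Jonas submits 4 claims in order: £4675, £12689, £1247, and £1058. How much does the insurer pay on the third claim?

Claim 1 — £4675: £1247 finishes the deductible; £3428 goes to coinsurance; coinsurance £3428 × 15% = £514.20. Owner pays £1761.20; OOP now £1761.20. Plan pays £4675 − £1761.20 = £2913.80.
Claim 2 — £12689: deductible already satisfied, so owner's share is 15% × £12689 = £1903.35. Owner owes £1903.35 (running OOP £3664.55). Insurer: £12689 − £1903.35 = £10785.65.
Claim 3 — £1247: 15% coinsurance on £1247 = £187.05. OOP would hit £3851.60 > £3850, so the cap limits the owner to £3850 − £3664.55 = £185.45. Insurer: £1247 − £185.45 = £1061.55.

£1061.55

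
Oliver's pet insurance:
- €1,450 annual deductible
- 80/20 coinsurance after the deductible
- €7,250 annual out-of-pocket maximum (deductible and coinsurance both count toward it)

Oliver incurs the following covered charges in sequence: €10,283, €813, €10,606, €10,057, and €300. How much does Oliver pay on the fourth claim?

#1 (€10,283): €1,450 to deductible, leaving €8,833; 20% of €8,833 = €1,766.60. Owner pays €3,216.60; OOP now €3,216.60.
#2 (€813): 20% coinsurance on €813 = €162.60. Owner owes €162.60 (running OOP €3,379.20).
#3 (€10,606): deductible already satisfied, so owner's share is 20% × €10,606 = €2,121.20. Owner pays €2,121.20; OOP now €5,500.40.
#4 (€10,057): deductible met; 20% of €10,057 = €2,011.40. Adding that to €5,500.40 gives €7,511.80, past the €7,250 cap; owner pays only €7,250 − €5,500.40 = €1,749.60.

€1,749.60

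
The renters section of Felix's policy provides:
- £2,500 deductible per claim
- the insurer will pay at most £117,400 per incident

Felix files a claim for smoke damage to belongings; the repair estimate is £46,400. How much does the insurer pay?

£43,900

Subtract the deductible: £46,400 − £2,500 = £43,900.
£43,900 ≤ £117,400, so the limit doesn't bind; insurer pays £43,900.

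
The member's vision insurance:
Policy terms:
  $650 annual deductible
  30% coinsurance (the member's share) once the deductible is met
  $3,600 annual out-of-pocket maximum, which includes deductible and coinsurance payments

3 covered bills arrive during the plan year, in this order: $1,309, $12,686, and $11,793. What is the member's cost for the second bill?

$2,752.30

Claim 1 ($1,309): deductible takes $650, $659 remains; 30% of $659 = $197.70. Cost to member: $847.70. OOP to date $847.70.
Claim 2 ($12,686): deductible met; 30% of $12,686 = $3,805.80. Adding that to $847.70 gives $4,653.50, past the $3,600 cap; member pays only $3,600 − $847.70 = $2,752.30.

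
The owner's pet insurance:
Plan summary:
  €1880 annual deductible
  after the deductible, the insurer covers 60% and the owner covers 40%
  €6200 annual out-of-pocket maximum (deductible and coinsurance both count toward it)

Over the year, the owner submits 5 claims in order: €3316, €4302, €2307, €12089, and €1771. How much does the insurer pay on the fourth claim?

Claim 1 (€3316): €1880 finishes the deductible; €1436 goes to coinsurance; 40% of €1436 = €574.40. Owner owes €2454.40 (running OOP €2454.40). Insurer: €3316 − €2454.40 = €861.60.
Claim 2 (€4302): deductible already satisfied, so owner's share is 40% × €4302 = €1720.80. Owner pays €1720.80; OOP now €4175.20. Plan pays €4302 − €1720.80 = €2581.20.
Claim 3 (€2307): deductible already satisfied, so owner's share is 40% × €2307 = €922.80. Owner owes €922.80 (running OOP €5098). Insurer: €2307 − €922.80 = €1384.20.
Claim 4 (€12089): deductible met; 40% of €12089 = €4835.60. Adding that to €5098 gives €9933.60, past the €6200 cap; owner pays only €6200 − €5098 = €1102. Plan pays €12089 − €1102 = €10987.

€10987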